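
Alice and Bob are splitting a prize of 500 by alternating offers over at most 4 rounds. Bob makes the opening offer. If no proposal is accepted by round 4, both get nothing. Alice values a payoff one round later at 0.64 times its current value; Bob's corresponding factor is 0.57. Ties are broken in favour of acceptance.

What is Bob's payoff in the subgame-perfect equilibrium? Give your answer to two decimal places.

245.66

Round 4 (Alice proposes): Bob will accept anything ≥ 0, so Alice offers 0 and keeps 500.
Round 3 (Bob proposes): Alice can get 500 next round, worth 0.64 × 500 = 320 now, so Bob offers 320, keeping 180.
Round 2 (Alice proposes): Bob can get 180 next round, worth 0.57 × 180 = 102.6 now. Alice offers 102.6 and keeps 500 − 102.6 = 397.4.
Round 1 (Bob proposes): Alice can get 397.4 next round, worth 0.64 × 397.4 = 254.336 now. Bob offers 254.336 and keeps 500 − 254.336 = 245.664.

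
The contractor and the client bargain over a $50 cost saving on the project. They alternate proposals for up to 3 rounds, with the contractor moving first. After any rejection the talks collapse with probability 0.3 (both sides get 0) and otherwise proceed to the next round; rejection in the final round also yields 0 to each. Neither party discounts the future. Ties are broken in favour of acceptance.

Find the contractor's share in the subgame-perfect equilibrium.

By backward induction:
Round 3 (the contractor proposes): the client will accept anything ≥ 0, so the contractor offers 0 and keeps 50.
Round 2 (the client proposes): rejecting gives the contractor an expected 0.7 × 50 = 35; the client offers that and keeps 15.
Round 1 (the contractor proposes): rejecting gives the client an expected 0.7 × 15 = 10.5, so the contractor offers 10.5, keeping 39.5.

39.5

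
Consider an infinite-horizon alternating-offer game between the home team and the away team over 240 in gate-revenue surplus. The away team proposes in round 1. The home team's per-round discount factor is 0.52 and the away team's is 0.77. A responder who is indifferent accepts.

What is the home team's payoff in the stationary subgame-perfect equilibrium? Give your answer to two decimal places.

In a stationary SPE each proposer offers the other exactly their discounted continuation value.
If the away team keeps x when proposing and the home team keeps y when proposing, then x = 240 − 0.52y and y = 240 − 0.77x.
Solving: x = 240(1 − 0.52) / (1 − 0.77·0.52) = 115.2 / 0.5996 ≈ 192.1281.
The home team gets 240 − 192.1281 ≈ 47.8719.

47.87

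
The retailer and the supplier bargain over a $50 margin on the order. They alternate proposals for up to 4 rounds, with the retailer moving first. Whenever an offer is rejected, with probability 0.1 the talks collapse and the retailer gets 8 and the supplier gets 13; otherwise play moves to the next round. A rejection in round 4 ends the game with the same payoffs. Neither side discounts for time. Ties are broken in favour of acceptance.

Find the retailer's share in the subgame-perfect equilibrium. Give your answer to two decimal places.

By backward induction:
Round 4 (the supplier proposes): the retailer gets 8 if talks fail, so the supplier offers 8 and keeps 42.
Round 3 (the retailer proposes): rejecting gives the supplier an expected 0.9 × 42 + 0.1 × 13 = 39.1; the retailer offers that and keeps 10.9.
Round 2 (the supplier proposes): rejecting gives the retailer an expected 0.9 × 10.9 + 0.1 × 8 = 10.61, so the supplier offers 10.61, keeping 39.39.
Round 1 (the retailer proposes): rejecting gives the supplier an expected 0.9 × 39.39 + 0.1 × 13 = 36.751, so the retailer offers 36.751, keeping 13.249.

13.25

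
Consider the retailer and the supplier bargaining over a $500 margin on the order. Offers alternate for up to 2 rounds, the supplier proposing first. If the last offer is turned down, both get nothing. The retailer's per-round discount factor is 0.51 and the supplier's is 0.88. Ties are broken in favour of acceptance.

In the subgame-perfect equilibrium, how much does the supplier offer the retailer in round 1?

Round 2 (the retailer proposes): rejection yields 0 for the supplier; the retailer offers 0 and keeps 500.
Round 1 (the supplier proposes): the retailer can get 500 next round, worth 0.51 × 500 = 255 now. The supplier offers 255 and keeps 500 − 255 = 245.

255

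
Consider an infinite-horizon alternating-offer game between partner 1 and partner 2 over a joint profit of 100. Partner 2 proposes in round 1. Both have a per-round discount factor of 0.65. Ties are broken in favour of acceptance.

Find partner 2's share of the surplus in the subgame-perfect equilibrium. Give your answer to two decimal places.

Let x be partner 2's share when partner 2 proposes and y be partner 1's share when partner 1 proposes.
Partner 1 accepts iff offered ≥ 0.65·y, so x = 100 − 0.65y. Symmetrically y = 100 − 0.65x.
Substituting: x = 100 − 0.65(100 − 0.65x), giving x(1 − 0.65·0.65) = 100(1 − 0.65).
So x = 100 × 0.35 / 0.5775 ≈ 60.6061, and partner 1 receives 100 − x ≈ 39.3939.

60.61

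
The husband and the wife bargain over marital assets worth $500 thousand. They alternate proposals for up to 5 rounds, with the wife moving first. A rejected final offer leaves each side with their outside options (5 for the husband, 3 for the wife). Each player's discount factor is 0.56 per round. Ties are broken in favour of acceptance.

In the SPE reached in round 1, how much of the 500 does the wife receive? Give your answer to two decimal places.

337.67

Solve by backward induction from round 5.
Round 5 (the wife proposes): the husband gets 5 if talks fail, so the wife offers 5 and keeps 495.
Round 4 (the husband proposes): the wife can get 495 next round, worth 0.56 × 495 = 277.2 now. The husband offers 277.2 and keeps 500 − 277.2 = 222.8.
Round 3 (the wife proposes): the husband can get 222.8 next round, worth 0.56 × 222.8 = 124.768 now. The wife offers 124.768 and keeps 500 − 124.768 = 375.232.
Round 2 (the husband proposes): the wife can get 375.232 next round, worth 0.56 × 375.232 = 210.12992 now, so the husband offers 210.12992, keeping 289.87008.
Round 1 (the wife proposes): the husband can get 289.87008 next round, worth 0.56 × 289.87008 = 162.3272448 now; the wife offers that and keeps 337.6727552.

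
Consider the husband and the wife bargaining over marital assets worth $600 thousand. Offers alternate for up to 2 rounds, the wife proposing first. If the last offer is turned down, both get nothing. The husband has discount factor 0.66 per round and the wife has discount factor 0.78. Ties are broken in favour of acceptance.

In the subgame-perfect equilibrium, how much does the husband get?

By backward induction:
Round 2 (the husband proposes): the wife will accept anything ≥ 0, so the husband offers 0 and keeps 600.
Round 1 (the wife proposes): the husband can get 600 next round, worth 0.66 × 600 = 396 now, so the wife offers 396, keeping 204.

396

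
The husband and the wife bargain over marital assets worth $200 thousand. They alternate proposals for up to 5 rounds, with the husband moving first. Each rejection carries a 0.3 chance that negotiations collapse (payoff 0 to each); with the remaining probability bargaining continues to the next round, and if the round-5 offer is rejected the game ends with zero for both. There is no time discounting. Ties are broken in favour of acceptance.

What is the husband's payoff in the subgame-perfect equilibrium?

By backward induction:
Round 5 (the husband proposes): rejection yields 0 for the wife; the husband offers 0 and keeps 200.
Round 4 (the wife proposes): rejecting gives the husband an expected 0.7 × 200 = 140. The wife offers 140 and keeps 200 − 140 = 60.
Round 3 (the husband proposes): rejecting gives the wife an expected 0.7 × 60 = 42. The husband offers 42 and keeps 200 − 42 = 158.
Round 2 (the wife proposes): rejecting gives the husband an expected 0.7 × 158 = 110.6. The wife offers 110.6 and keeps 200 − 110.6 = 89.4.
Round 1 (the husband proposes): rejecting gives the wife an expected 0.7 × 89.4 = 62.58, so the husband offers 62.58, keeping 137.42.

137.42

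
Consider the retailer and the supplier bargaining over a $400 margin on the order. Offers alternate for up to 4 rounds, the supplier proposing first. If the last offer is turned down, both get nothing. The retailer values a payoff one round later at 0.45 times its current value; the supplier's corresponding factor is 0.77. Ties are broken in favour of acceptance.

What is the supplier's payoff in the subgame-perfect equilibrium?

Round 4 (the retailer proposes): rejection yields 0 for the supplier; the retailer offers 0 and keeps 400.
Round 3 (the supplier proposes): the retailer can get 400 next round, worth 0.45 × 400 = 180 now; the supplier offers that and keeps 220.
Round 2 (the retailer proposes): the supplier can get 220 next round, worth 0.77 × 220 = 169.4 now, so the retailer offers 169.4, keeping 230.6.
Round 1 (the supplier proposes): the retailer can get 230.6 next round, worth 0.45 × 230.6 = 103.77 now, so the supplier offers 103.77, keeping 296.23.

296.23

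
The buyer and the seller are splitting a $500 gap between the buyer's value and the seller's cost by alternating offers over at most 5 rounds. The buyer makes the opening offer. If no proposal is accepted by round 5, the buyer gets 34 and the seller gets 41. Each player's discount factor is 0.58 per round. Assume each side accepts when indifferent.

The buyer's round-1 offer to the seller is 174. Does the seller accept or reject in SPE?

Work out the seller's continuation value if the offer is rejected.
Round 5 (the buyer proposes): the seller gets 41 if talks fail, so the buyer offers 41 and keeps 459.
Round 4 (the seller proposes): the buyer can get 459 next round, worth 0.58 × 459 = 266.22 now. The seller offers 266.22 and keeps 500 − 266.22 = 233.78.
Round 3 (the buyer proposes): the seller can get 233.78 next round, worth 0.58 × 233.78 = 135.5924 now, so the buyer offers 135.5924, keeping 364.4076.
Round 2 (the seller proposes): the buyer can get 364.4076 next round, worth 0.58 × 364.4076 = 211.356408 now. The seller offers 211.356408 and keeps 500 − 211.356408 = 288.643592.
So by rejecting in round 1, the seller gets 288.643592 next round, worth 0.58 × 288.643592 = 167.41328336 now.
Offer 174 ≥ 167.41328336, so the seller accepts.

Accept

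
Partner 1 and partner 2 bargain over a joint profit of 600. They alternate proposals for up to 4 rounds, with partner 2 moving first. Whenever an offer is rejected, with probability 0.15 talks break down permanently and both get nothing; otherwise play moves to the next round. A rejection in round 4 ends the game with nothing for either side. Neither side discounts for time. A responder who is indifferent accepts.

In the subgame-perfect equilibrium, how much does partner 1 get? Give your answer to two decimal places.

444.98

By backward induction:
Round 4 (partner 1 proposes): partner 2 will accept anything ≥ 0, so partner 1 offers 0 and keeps 600.
Round 3 (partner 2 proposes): rejecting gives partner 1 an expected 0.85 × 600 = 510, so partner 2 offers 510, keeping 90.
Round 2 (partner 1 proposes): rejecting gives partner 2 an expected 0.85 × 90 = 76.5, so partner 1 offers 76.5, keeping 523.5.
Round 1 (partner 2 proposes): rejecting gives partner 1 an expected 0.85 × 523.5 = 444.975; partner 2 offers that and keeps 155.025.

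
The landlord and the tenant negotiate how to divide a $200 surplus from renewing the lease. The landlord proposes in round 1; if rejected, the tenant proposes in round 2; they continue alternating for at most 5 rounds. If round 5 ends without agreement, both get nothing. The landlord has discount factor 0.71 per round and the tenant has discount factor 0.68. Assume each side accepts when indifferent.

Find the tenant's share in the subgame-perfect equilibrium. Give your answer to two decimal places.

58.48

Round 5 (the landlord proposes): the tenant will accept anything ≥ 0, so the landlord offers 0 and keeps 200.
Round 4 (the tenant proposes): the landlord can get 200 next round, worth 0.71 × 200 = 142 now, so the tenant offers 142, keeping 58.
Round 3 (the landlord proposes): the tenant can get 58 next round, worth 0.68 × 58 = 39.44 now; the landlord offers that and keeps 160.56.
Round 2 (the tenant proposes): the landlord can get 160.56 next round, worth 0.71 × 160.56 = 113.9976 now. The tenant offers 113.9976 and keeps 200 − 113.9976 = 86.0024.
Round 1 (the landlord proposes): the tenant can get 86.0024 next round, worth 0.68 × 86.0024 = 58.481632 now; the landlord offers that and keeps 141.518368.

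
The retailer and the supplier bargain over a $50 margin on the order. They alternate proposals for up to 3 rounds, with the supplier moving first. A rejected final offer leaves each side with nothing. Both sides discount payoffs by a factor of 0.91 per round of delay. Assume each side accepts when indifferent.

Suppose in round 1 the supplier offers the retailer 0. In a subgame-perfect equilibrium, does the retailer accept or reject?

Reject

Round 3 (the supplier proposes): rejection yields 0 for the retailer; the supplier offers 0 and keeps 50.
Round 2 (the retailer proposes): the supplier can get 50 next round, worth 0.91 × 50 = 45.5 now; the retailer offers that and keeps 4.5.
So by rejecting in round 1, the retailer gets 4.5 next round, worth 0.91 × 4.5 = 4.095 now.
Offer 0 < 4.095, so the retailer rejects.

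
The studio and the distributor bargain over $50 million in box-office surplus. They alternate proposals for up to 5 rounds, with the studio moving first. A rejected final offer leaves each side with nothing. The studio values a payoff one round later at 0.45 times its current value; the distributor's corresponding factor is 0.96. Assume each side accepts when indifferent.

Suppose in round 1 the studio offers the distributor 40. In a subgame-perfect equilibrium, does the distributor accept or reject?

Accept

Round 5 (the studio proposes): the distributor will accept anything ≥ 0, so the studio offers 0 and keeps 50.
Round 4 (the distributor proposes): the studio can get 50 next round, worth 0.45 × 50 = 22.5 now. The distributor offers 22.5 and keeps 50 − 22.5 = 27.5.
Round 3 (the studio proposes): the distributor can get 27.5 next round, worth 0.96 × 27.5 = 26.4 now, so the studio offers 26.4, keeping 23.6.
Round 2 (the distributor proposes): the studio can get 23.6 next round, worth 0.45 × 23.6 = 10.62 now. The distributor offers 10.62 and keeps 50 − 10.62 = 39.38.
So by rejecting in round 1, the distributor gets 39.38 next round, worth 0.96 × 39.38 = 37.8048 now.
Offer 40 ≥ 37.8048, so the distributor accepts.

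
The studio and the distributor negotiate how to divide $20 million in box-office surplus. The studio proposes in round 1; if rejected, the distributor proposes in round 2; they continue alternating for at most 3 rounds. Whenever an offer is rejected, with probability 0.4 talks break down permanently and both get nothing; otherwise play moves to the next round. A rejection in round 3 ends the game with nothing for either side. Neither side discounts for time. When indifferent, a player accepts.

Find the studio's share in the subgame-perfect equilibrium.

Round 3 (the studio proposes): the distributor will accept anything ≥ 0, so the studio offers 0 and keeps 20.
Round 2 (the distributor proposes): rejecting gives the studio an expected 0.6 × 20 = 12; the distributor offers that and keeps 8.
Round 1 (the studio proposes): rejecting gives the distributor an expected 0.6 × 8 = 4.8, so the studio offers 4.8, keeping 15.2.

15.2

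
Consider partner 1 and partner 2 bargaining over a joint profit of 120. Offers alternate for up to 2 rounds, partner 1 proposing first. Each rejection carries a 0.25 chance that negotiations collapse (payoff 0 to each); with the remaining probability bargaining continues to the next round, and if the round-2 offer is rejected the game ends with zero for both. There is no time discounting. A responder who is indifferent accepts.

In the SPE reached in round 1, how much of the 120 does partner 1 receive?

30

Round 2 (partner 2 proposes): partner 1 will accept anything ≥ 0, so partner 2 offers 0 and keeps 120.
Round 1 (partner 1 proposes): rejecting gives partner 2 an expected 0.75 × 120 = 90, so partner 1 offers 90, keeping 30.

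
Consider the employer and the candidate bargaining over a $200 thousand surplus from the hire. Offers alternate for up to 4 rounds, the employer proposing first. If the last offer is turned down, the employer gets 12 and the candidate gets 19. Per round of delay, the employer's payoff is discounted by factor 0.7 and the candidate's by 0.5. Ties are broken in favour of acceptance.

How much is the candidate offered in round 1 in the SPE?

Round 4 (the candidate proposes): the employer gets 12 if talks fail, so the candidate offers 12 and keeps 188.
Round 3 (the employer proposes): the candidate can get 188 next round, worth 0.5 × 188 = 94 now; the employer offers that and keeps 106.
Round 2 (the candidate proposes): the employer can get 106 next round, worth 0.7 × 106 = 74.2 now, so the candidate offers 74.2, keeping 125.8.
Round 1 (the employer proposes): the candidate can get 125.8 next round, worth 0.5 × 125.8 = 62.9 now, so the employer offers 62.9, keeping 137.1.

62.9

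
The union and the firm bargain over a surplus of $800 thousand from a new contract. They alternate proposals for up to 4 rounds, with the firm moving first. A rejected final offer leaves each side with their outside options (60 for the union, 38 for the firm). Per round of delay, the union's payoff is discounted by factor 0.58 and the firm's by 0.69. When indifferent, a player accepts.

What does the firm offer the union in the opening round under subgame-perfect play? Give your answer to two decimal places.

By backward induction:
Round 4 (the union proposes): the firm gets 38 if talks fail, so the union offers 38 and keeps 762.
Round 3 (the firm proposes): the union can get 762 next round, worth 0.58 × 762 = 441.96 now; the firm offers that and keeps 358.04.
Round 2 (the union proposes): the firm can get 358.04 next round, worth 0.69 × 358.04 = 247.0476 now; the union offers that and keeps 552.9524.
Round 1 (the firm proposes): the union can get 552.9524 next round, worth 0.58 × 552.9524 = 320.712392 now. The firm offers 320.712392 and keeps 800 − 320.712392 = 479.287608.

320.71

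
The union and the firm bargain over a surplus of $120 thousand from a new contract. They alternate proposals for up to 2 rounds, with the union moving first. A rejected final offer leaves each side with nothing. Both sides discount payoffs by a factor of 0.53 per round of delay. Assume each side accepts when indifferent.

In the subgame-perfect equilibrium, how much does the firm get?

Round 2 (the firm proposes): the union will accept anything ≥ 0, so the firm offers 0 and keeps 120.
Round 1 (the union proposes): the firm can get 120 next round, worth 0.53 × 120 = 63.6 now. The union offers 63.6 and keeps 120 − 63.6 = 56.4.

63.6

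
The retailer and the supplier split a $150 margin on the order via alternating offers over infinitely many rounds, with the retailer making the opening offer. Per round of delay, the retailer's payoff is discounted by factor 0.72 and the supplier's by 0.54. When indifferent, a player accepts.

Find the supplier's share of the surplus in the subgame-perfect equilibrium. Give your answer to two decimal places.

Let x be the retailer's share when the retailer proposes and y be the supplier's share when the supplier proposes.
The supplier accepts iff offered ≥ 0.54·y, so x = 150 − 0.54y. Symmetrically y = 150 − 0.72x.
Substituting: x = 150 − 0.54(150 − 0.72x), giving x(1 − 0.72·0.54) = 150(1 − 0.54).
So x = 150 × 0.46 / 0.6112 ≈ 112.8927, and the supplier receives 150 − x ≈ 37.1073.

37.11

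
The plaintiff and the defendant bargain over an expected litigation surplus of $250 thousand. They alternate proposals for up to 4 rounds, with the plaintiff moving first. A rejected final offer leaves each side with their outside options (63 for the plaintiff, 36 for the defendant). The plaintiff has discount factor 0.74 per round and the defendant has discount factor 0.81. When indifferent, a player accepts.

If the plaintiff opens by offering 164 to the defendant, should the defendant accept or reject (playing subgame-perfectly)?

Accept

Round 4 (the defendant proposes): the plaintiff gets 63 if talks fail, so the defendant offers 63 and keeps 187.
Round 3 (the plaintiff proposes): the defendant can get 187 next round, worth 0.81 × 187 = 151.47 now. The plaintiff offers 151.47 and keeps 250 − 151.47 = 98.53.
Round 2 (the defendant proposes): the plaintiff can get 98.53 next round, worth 0.74 × 98.53 = 72.9122 now; the defendant offers that and keeps 177.0878.
So by rejecting in round 1, the defendant gets 177.0878 next round, worth 0.81 × 177.0878 = 143.441118 now.
Offer 164 ≥ 143.441118, so the defendant accepts.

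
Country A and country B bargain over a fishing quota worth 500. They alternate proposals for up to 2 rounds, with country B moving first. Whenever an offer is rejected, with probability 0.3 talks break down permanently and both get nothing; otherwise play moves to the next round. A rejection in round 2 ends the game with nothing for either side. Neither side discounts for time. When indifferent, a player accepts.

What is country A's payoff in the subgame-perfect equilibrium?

350

Round 2 (country A proposes): rejection yields 0 for country B; country A offers 0 and keeps 500.
Round 1 (country B proposes): rejecting gives country A an expected 0.7 × 500 = 350; country B offers that and keeps 150.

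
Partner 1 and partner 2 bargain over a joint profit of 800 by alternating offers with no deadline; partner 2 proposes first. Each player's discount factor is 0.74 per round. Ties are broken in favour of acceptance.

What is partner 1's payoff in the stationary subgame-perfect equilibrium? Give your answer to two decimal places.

In a stationary SPE each proposer offers the other exactly their discounted continuation value.
If partner 2 keeps x when proposing and partner 1 keeps y when proposing, then x = 800 − 0.74y and y = 800 − 0.74x.
Solving: x = 800(1 − 0.74) / (1 − 0.74·0.74) = 208 / 0.4524 ≈ 459.7701.
Partner 1 gets 800 − 459.7701 ≈ 340.2299.

340.23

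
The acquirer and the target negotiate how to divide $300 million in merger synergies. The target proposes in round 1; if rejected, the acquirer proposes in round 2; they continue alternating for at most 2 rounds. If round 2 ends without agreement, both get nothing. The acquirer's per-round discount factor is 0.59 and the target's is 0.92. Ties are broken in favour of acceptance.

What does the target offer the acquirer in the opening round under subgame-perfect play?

177

Round 2 (the acquirer proposes): the target will accept anything ≥ 0, so the acquirer offers 0 and keeps 300.
Round 1 (the target proposes): the acquirer can get 300 next round, worth 0.59 × 300 = 177 now; the target offers that and keeps 123.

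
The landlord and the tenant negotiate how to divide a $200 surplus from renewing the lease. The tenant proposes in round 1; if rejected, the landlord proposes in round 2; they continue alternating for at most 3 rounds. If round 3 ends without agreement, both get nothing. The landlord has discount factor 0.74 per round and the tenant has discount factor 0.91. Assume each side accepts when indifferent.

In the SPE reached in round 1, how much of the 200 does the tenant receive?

186.68

Round 3 (the tenant proposes): the landlord will accept anything ≥ 0, so the tenant offers 0 and keeps 200.
Round 2 (the landlord proposes): the tenant can get 200 next round, worth 0.91 × 200 = 182 now. The landlord offers 182 and keeps 200 − 182 = 18.
Round 1 (the tenant proposes): the landlord can get 18 next round, worth 0.74 × 18 = 13.32 now. The tenant offers 13.32 and keeps 200 − 13.32 = 186.68.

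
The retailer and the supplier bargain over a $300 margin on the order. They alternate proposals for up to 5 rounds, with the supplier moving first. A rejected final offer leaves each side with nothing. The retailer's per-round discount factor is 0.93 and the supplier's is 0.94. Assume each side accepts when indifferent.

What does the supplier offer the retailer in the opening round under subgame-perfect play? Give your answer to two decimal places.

31.37

By backward induction:
Round 5 (the supplier proposes): rejection yields 0 for the retailer; the supplier offers 0 and keeps 300.
Round 4 (the retailer proposes): the supplier can get 300 next round, worth 0.94 × 300 = 282 now, so the retailer offers 282, keeping 18.
Round 3 (the supplier proposes): the retailer can get 18 next round, worth 0.93 × 18 = 16.74 now; the supplier offers that and keeps 283.26.
Round 2 (the retailer proposes): the supplier can get 283.26 next round, worth 0.94 × 283.26 = 266.2644 now, so the retailer offers 266.2644, keeping 33.7356.
Round 1 (the supplier proposes): the retailer can get 33.7356 next round, worth 0.93 × 33.7356 = 31.374108 now; the supplier offers that and keeps 268.625892.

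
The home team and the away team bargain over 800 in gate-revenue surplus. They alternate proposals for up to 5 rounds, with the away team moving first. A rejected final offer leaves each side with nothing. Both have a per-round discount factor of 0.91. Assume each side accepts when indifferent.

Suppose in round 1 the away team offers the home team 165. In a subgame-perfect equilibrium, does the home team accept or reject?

Round 5 (the away team proposes): rejection yields 0 for the home team; the away team offers 0 and keeps 800.
Round 4 (the home team proposes): the away team can get 800 next round, worth 0.91 × 800 = 728 now. The home team offers 728 and keeps 800 − 728 = 72.
Round 3 (the away team proposes): the home team can get 72 next round, worth 0.91 × 72 = 65.52 now, so the away team offers 65.52, keeping 734.48.
Round 2 (the home team proposes): the away team can get 734.48 next round, worth 0.91 × 734.48 = 668.3768 now; the home team offers that and keeps 131.6232.
So by rejecting in round 1, the home team gets 131.6232 next round, worth 0.91 × 131.6232 = 119.777112 now.
Offer 165 ≥ 119.777112, so the home team accepts.

Accept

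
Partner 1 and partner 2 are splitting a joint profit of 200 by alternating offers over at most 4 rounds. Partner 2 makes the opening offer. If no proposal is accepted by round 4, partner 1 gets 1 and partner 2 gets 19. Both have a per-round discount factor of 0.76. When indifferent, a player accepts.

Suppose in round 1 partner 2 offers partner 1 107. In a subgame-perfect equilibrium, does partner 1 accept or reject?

Reject

Round 4 (partner 1 proposes): partner 2 gets 19 if talks fail, so partner 1 offers 19 and keeps 181.
Round 3 (partner 2 proposes): partner 1 can get 181 next round, worth 0.76 × 181 = 137.56 now, so partner 2 offers 137.56, keeping 62.44.
Round 2 (partner 1 proposes): partner 2 can get 62.44 next round, worth 0.76 × 62.44 = 47.4544 now; partner 1 offers that and keeps 152.5456.
So by rejecting in round 1, partner 1 gets 152.5456 next round, worth 0.76 × 152.5456 = 115.934656 now.
Offer 107 < 115.934656, so partner 1 rejects.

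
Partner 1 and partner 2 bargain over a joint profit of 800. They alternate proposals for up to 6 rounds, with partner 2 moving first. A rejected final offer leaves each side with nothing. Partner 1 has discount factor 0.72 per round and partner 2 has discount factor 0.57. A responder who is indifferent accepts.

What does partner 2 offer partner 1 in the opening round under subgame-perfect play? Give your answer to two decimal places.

446.34

Round 6 (partner 1 proposes): partner 2 will accept anything ≥ 0, so partner 1 offers 0 and keeps 800.
Round 5 (partner 2 proposes): partner 1 can get 800 next round, worth 0.72 × 800 = 576 now; partner 2 offers that and keeps 224.
Round 4 (partner 1 proposes): partner 2 can get 224 next round, worth 0.57 × 224 = 127.68 now. Partner 1 offers 127.68 and keeps 800 − 127.68 = 672.32.
Round 3 (partner 2 proposes): partner 1 can get 672.32 next round, worth 0.72 × 672.32 = 484.0704 now; partner 2 offers that and keeps 315.9296.
Round 2 (partner 1 proposes): partner 2 can get 315.9296 next round, worth 0.57 × 315.9296 = 180.079872 now; partner 1 offers that and keeps 619.920128.
Round 1 (partner 2 proposes): partner 1 can get 619.920128 next round, worth 0.72 × 619.920128 = 446.34249216 now. Partner 2 offers 446.34249216 and keeps 800 − 446.34249216 = 353.65750784.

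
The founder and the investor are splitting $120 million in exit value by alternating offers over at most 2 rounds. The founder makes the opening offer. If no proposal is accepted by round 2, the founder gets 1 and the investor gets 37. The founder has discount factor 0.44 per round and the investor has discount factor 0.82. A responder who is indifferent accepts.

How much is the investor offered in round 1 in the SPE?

97.58

By backward induction:
Round 2 (the investor proposes): the founder gets 1 if talks fail, so the investor offers 1 and keeps 119.
Round 1 (the founder proposes): the investor can get 119 next round, worth 0.82 × 119 = 97.58 now, so the founder offers 97.58, keeping 22.42.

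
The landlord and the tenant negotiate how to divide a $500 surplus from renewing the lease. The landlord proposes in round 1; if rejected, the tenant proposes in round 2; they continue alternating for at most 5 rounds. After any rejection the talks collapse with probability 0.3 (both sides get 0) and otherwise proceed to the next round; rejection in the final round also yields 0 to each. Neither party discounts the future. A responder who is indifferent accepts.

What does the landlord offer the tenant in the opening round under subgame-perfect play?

Round 5 (the landlord proposes): rejection yields 0 for the tenant; the landlord offers 0 and keeps 500.
Round 4 (the tenant proposes): rejecting gives the landlord an expected 0.7 × 500 = 350. The tenant offers 350 and keeps 500 − 350 = 150.
Round 3 (the landlord proposes): rejecting gives the tenant an expected 0.7 × 150 = 105, so the landlord offers 105, keeping 395.
Round 2 (the tenant proposes): rejecting gives the landlord an expected 0.7 × 395 = 276.5. The tenant offers 276.5 and keeps 500 − 276.5 = 223.5.
Round 1 (the landlord proposes): rejecting gives the tenant an expected 0.7 × 223.5 = 156.45; the landlord offers that and keeps 343.55.

156.45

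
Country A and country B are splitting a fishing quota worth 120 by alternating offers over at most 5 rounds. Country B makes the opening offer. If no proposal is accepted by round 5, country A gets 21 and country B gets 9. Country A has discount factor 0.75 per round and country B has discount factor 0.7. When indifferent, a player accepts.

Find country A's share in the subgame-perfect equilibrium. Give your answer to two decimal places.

Round 5 (country B proposes): country A gets 21 if talks fail, so country B offers 21 and keeps 99.
Round 4 (country A proposes): country B can get 99 next round, worth 0.7 × 99 = 69.3 now, so country A offers 69.3, keeping 50.7.
Round 3 (country B proposes): country A can get 50.7 next round, worth 0.75 × 50.7 = 38.025 now. Country B offers 38.025 and keeps 120 − 38.025 = 81.975.
Round 2 (country A proposes): country B can get 81.975 next round, worth 0.7 × 81.975 = 57.3825 now, so country A offers 57.3825, keeping 62.6175.
Round 1 (country B proposes): country A can get 62.6175 next round, worth 0.75 × 62.6175 = 46.963125 now; country B offers that and keeps 73.036875.

46.96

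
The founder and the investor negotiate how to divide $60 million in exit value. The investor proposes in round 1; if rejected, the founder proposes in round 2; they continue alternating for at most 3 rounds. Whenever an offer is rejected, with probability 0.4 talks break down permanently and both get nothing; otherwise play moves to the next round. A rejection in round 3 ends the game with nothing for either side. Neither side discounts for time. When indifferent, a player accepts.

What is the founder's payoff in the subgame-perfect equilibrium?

14.4

Round 3 (the investor proposes): the founder will accept anything ≥ 0, so the investor offers 0 and keeps 60.
Round 2 (the founder proposes): rejecting gives the investor an expected 0.6 × 60 = 36. The founder offers 36 and keeps 60 − 36 = 24.
Round 1 (the investor proposes): rejecting gives the founder an expected 0.6 × 24 = 14.4; the investor offers that and keeps 45.6.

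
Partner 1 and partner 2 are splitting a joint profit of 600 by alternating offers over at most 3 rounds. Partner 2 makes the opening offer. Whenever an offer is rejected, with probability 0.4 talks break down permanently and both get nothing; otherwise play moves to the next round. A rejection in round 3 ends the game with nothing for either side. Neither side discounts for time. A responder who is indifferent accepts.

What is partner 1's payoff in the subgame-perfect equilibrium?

144

By backward induction:
Round 3 (partner 2 proposes): rejection yields 0 for partner 1; partner 2 offers 0 and keeps 600.
Round 2 (partner 1 proposes): rejecting gives partner 2 an expected 0.6 × 600 = 360; partner 1 offers that and keeps 240.
Round 1 (partner 2 proposes): rejecting gives partner 1 an expected 0.6 × 240 = 144. Partner 2 offers 144 and keeps 600 − 144 = 456.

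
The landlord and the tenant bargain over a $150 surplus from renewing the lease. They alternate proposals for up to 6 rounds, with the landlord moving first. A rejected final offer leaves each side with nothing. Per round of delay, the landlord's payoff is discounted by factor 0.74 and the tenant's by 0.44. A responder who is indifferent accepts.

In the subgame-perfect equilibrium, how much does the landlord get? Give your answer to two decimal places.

120.26

Round 6 (the tenant proposes): the landlord will accept anything ≥ 0, so the tenant offers 0 and keeps 150.
Round 5 (the landlord proposes): the tenant can get 150 next round, worth 0.44 × 150 = 66 now. The landlord offers 66 and keeps 150 − 66 = 84.
Round 4 (the tenant proposes): the landlord can get 84 next round, worth 0.74 × 84 = 62.16 now, so the tenant offers 62.16, keeping 87.84.
Round 3 (the landlord proposes): the tenant can get 87.84 next round, worth 0.44 × 87.84 = 38.6496 now, so the landlord offers 38.6496, keeping 111.3504.
Round 2 (the tenant proposes): the landlord can get 111.3504 next round, worth 0.74 × 111.3504 = 82.399296 now; the tenant offers that and keeps 67.600704.
Round 1 (the landlord proposes): the tenant can get 67.600704 next round, worth 0.44 × 67.600704 = 29.74430976 now. The landlord offers 29.74430976 and keeps 150 − 29.74430976 = 120.25569024.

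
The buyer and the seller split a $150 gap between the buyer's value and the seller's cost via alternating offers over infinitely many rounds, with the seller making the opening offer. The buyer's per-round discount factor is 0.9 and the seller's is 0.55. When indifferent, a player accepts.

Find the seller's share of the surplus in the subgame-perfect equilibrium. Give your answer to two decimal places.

29.70

In a stationary SPE each proposer offers the other exactly their discounted continuation value.
If the seller keeps x when proposing and the buyer keeps y when proposing, then x = 150 − 0.9y and y = 150 − 0.55x.
Solving: x = 150(1 − 0.9) / (1 − 0.55·0.9) = 15 / 0.505 ≈ 29.7030.
The buyer gets 150 − 29.7030 ≈ 120.2970.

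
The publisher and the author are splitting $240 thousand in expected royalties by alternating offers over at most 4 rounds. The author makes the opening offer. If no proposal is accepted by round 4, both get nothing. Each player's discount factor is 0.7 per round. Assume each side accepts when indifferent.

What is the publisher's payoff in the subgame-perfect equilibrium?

By backward induction:
Round 4 (the publisher proposes): the author will accept anything ≥ 0, so the publisher offers 0 and keeps 240.
Round 3 (the author proposes): the publisher can get 240 next round, worth 0.7 × 240 = 168 now, so the author offers 168, keeping 72.
Round 2 (the publisher proposes): the author can get 72 next round, worth 0.7 × 72 = 50.4 now; the publisher offers that and keeps 189.6.
Round 1 (the author proposes): the publisher can get 189.6 next round, worth 0.7 × 189.6 = 132.72 now. The author offers 132.72 and keeps 240 − 132.72 = 107.28.

132.72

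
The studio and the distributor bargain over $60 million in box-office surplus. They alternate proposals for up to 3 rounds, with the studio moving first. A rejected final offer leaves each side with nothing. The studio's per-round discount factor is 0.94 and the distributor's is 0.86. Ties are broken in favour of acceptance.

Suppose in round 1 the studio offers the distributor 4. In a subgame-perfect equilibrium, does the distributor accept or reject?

Accept

Work out the distributor's continuation value if the offer is rejected.
Round 3 (the studio proposes): the distributor will accept anything ≥ 0, so the studio offers 0 and keeps 60.
Round 2 (the distributor proposes): the studio can get 60 next round, worth 0.94 × 60 = 56.4 now, so the distributor offers 56.4, keeping 3.6.
So by rejecting in round 1, the distributor gets 3.6 next round, worth 0.86 × 3.6 = 3.096 now.
Offer 4 ≥ 3.096, so the distributor accepts.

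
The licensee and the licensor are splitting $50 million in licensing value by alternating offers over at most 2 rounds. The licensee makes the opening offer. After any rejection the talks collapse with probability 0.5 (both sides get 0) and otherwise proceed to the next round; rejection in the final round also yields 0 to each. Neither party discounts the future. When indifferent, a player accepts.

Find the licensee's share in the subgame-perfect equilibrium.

25

Round 2 (the licensor proposes): rejection yields 0 for the licensee; the licensor offers 0 and keeps 50.
Round 1 (the licensee proposes): rejecting gives the licensor an expected 0.5 × 50 = 25, so the licensee offers 25, keeping 25.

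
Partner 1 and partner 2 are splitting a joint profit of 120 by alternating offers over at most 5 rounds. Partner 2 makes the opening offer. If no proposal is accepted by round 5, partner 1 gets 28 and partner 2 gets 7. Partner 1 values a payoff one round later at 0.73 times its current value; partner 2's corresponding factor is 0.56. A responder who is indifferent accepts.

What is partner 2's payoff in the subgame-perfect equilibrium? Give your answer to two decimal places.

By backward induction:
Round 5 (partner 2 proposes): partner 1 gets 28 if talks fail, so partner 2 offers 28 and keeps 92.
Round 4 (partner 1 proposes): partner 2 can get 92 next round, worth 0.56 × 92 = 51.52 now. Partner 1 offers 51.52 and keeps 120 − 51.52 = 68.48.
Round 3 (partner 2 proposes): partner 1 can get 68.48 next round, worth 0.73 × 68.48 = 49.9904 now. Partner 2 offers 49.9904 and keeps 120 − 49.9904 = 70.0096.
Round 2 (partner 1 proposes): partner 2 can get 70.0096 next round, worth 0.56 × 70.0096 = 39.205376 now, so partner 1 offers 39.205376, keeping 80.794624.
Round 1 (partner 2 proposes): partner 1 can get 80.794624 next round, worth 0.73 × 80.794624 = 58.98007552 now; partner 2 offers that and keeps 61.01992448.

61.02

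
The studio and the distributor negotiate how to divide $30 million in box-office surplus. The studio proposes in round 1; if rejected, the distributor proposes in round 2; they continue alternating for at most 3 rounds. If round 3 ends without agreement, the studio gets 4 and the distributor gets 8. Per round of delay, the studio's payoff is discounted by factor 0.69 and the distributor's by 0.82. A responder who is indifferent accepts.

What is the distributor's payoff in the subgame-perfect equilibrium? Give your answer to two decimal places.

Round 3 (the studio proposes): the distributor gets 8 if talks fail, so the studio offers 8 and keeps 22.
Round 2 (the distributor proposes): the studio can get 22 next round, worth 0.69 × 22 = 15.18 now. The distributor offers 15.18 and keeps 30 − 15.18 = 14.82.
Round 1 (the studio proposes): the distributor can get 14.82 next round, worth 0.82 × 14.82 = 12.1524 now. The studio offers 12.1524 and keeps 30 − 12.1524 = 17.8476.

12.15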